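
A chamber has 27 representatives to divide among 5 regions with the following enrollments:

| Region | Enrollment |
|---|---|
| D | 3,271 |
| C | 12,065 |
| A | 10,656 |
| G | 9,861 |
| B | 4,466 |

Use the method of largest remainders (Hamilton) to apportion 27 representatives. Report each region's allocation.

D: 2, C: 8, A: 7, G: 7, B: 3

Standard divisor: 40319 ÷ 27 ≈ 1493.296.
Standard quotas: D 2.1905, C 8.0794, A 7.1359, G 6.6035, B 2.9907.
Lower quotas: D 2, C 8, A 7, G 6, B 2 (sum 25, leaving 2 seats).
Remainders in descending order: B 0.9907, G 0.6035, D 0.1905, A 0.1359, C 0.0794.
The surplus seats go to B, G.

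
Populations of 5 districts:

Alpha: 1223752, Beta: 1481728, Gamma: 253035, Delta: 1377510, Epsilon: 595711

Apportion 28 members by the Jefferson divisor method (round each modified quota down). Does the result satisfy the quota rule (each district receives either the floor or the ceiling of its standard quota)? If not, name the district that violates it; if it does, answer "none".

none

Standard quotas: Alpha 6.948, Beta 8.413, Gamma 1.437, Delta 7.821, Epsilon 3.382.
Jefferson allocation: Alpha 7, Beta 9, Gamma 1, Delta 8, Epsilon 3.
Every allocation lies between the lower and upper quota.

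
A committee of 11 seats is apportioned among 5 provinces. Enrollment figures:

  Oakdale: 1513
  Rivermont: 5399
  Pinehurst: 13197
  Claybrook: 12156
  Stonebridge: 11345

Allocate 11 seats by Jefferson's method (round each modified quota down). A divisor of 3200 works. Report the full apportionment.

With modified divisor 3200: modified quotas Oakdale 0.473, Rivermont 1.687, Pinehurst 4.124, Claybrook 3.799, Stonebridge 3.545.
Rounding down: Oakdale 0, Rivermont 1, Pinehurst 4, Claybrook 3, Stonebridge 3 (total 11).

Oakdale: 0, Rivermont: 1, Pinehurst: 4, Claybrook: 3, Stonebridge: 3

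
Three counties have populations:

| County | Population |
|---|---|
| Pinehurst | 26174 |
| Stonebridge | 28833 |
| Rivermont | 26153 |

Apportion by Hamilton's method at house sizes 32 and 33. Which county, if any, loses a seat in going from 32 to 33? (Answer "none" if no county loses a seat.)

At 32 seats: Pinehurst 10, Stonebridge 12, Rivermont 10.
At 33 seats: Pinehurst 11, Stonebridge 12, Rivermont 10.
No county's allocation decreased.

none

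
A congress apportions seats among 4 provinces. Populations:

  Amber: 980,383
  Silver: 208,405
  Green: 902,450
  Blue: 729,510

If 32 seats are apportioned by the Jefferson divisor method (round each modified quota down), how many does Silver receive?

2

Standard divisor 2820748/32 ≈ 88148.375; standard quotas: Amber 11.122, Silver 2.364, Green 10.238, Blue 8.276.
Rounding down gives 11, 2, 10, 8 = 31 seats, so the divisor must be adjusted.
With modified divisor 81870: modified quotas Amber 11.975, Silver 2.546, Green 11.023, Blue 8.911.
Rounding down: Amber 11, Silver 2, Green 11, Blue 8 (total 32).
Silver receives 2.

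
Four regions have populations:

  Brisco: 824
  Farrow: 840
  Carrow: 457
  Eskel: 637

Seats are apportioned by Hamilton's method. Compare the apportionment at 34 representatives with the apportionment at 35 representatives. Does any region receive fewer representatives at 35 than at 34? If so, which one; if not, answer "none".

none

At 34 seats: Brisco 10, Farrow 10, Carrow 6, Eskel 8.
At 35 seats: Brisco 10, Farrow 11, Carrow 6, Eskel 8.
No region's allocation decreased.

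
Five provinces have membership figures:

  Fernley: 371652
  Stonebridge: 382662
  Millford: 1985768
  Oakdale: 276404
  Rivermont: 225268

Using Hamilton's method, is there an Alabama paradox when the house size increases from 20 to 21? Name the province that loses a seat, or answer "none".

Rivermont

At 20 seats: Fernley 2, Stonebridge 2, Millford 12, Oakdale 2, Rivermont 2.
At 21 seats: Fernley 2, Stonebridge 3, Millford 13, Oakdale 2, Rivermont 1.
Rivermont drops from 2 to 1.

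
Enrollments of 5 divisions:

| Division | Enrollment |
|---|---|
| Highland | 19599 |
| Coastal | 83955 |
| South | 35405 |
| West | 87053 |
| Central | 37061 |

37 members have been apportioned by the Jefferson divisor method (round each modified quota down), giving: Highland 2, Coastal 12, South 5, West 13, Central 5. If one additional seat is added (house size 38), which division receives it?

Priority for the next seat is population ÷ (current seats + 1).
Priorities: Highland 6533.000, Coastal 6458.077, South 5900.833, West 6218.071, Central 6176.833.
Highest priority: Highland.

Highland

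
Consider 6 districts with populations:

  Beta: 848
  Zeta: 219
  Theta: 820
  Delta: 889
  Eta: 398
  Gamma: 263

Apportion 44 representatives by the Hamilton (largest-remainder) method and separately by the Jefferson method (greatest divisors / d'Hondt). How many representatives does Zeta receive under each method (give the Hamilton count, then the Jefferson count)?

Hamilton: Beta 11, Zeta 3, Theta 11, Delta 11, Eta 5, Gamma 3.
Jefferson: Beta 11, Zeta 2, Theta 11, Delta 12, Eta 5, Gamma 3.
Zeta gets 3 under Hamilton and 2 under Jefferson.

3 and 2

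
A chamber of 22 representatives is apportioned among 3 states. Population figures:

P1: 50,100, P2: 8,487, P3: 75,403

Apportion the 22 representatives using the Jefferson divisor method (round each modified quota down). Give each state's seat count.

Standard divisor 133990/22 ≈ 6090.455; standard quotas: P1 8.226, P2 1.393, P3 12.381.
Rounding down gives 8, 1, 12 = 21 seats, so the divisor must be adjusted.
With modified divisor 5700: modified quotas P1 8.789, P2 1.489, P3 13.229.
Rounding down: P1 8, P2 1, P3 13 (total 22).

P1=8, P2=1, P3=13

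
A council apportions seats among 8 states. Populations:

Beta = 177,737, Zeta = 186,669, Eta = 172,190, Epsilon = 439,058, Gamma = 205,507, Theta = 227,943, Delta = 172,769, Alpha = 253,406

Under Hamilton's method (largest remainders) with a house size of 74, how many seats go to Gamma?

8

Standard divisor: 1835279 ÷ 74 ≈ 24801.068.
Standard quotas: Beta 7.1665, Zeta 7.5267, Eta 6.9428, Epsilon 17.7032, Gamma 8.2862, Theta 9.1909, Delta 6.9662, Alpha 10.2175.
Lower quotas: Beta 7, Zeta 7, Eta 6, Epsilon 17, Gamma 8, Theta 9, Delta 6, Alpha 10 (sum 70, leaving 4 seats).
Remainders in descending order: Delta 0.9662, Eta 0.9428, Epsilon 0.7032, Zeta 0.5267, Gamma 0.2862, Alpha 0.2175, Theta 0.1909, Beta 0.1665.
The surplus seats go to Delta, Eta, Epsilon, Zeta.
Gamma receives 8.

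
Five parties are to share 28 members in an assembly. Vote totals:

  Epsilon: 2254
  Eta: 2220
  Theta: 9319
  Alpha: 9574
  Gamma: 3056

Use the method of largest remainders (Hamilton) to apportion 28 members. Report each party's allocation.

Standard divisor: 26423 ÷ 28 ≈ 943.679.
Standard quotas: Epsilon 2.3885, Eta 2.3525, Theta 9.8752, Alpha 10.1454, Gamma 3.2384.
Lower quotas: Epsilon 2, Eta 2, Theta 9, Alpha 10, Gamma 3 (sum 26, leaving 2 seats).
Remainders in descending order: Theta 0.8752, Epsilon 0.3885, Eta 0.3525, Gamma 0.2384, Alpha 0.1454.
Largest remainders: Theta, Epsilon receive the extra seats.

Epsilon 3; Eta 2; Theta 10; Alpha 10; Gamma 3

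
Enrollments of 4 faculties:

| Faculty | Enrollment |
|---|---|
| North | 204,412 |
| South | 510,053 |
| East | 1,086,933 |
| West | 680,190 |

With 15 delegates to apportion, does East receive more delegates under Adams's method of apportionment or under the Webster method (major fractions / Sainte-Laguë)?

Adams: North 2, South 3, East 6, West 4.
Webster: North 1, South 3, East 7, West 4.
East gets 6 under Adams and 7 under Webster.

Webster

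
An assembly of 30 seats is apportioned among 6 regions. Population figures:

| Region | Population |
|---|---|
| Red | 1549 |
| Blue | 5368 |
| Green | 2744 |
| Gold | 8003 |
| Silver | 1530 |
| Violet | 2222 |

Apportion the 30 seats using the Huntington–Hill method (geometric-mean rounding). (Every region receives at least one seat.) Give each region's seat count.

With divisor 707: modified quotas Red 2.191, Blue 7.593, Green 3.881, Gold 11.320, Silver 2.164, Violet 3.143.
Geometric-mean thresholds: Red √(2·3)=2.449, Blue √(7·8)=7.483, Green √(3·4)=3.464, Gold √(11·12)=11.489, Silver √(2·3)=2.449, Violet √(3·4)=3.464.
Each quota rounded against its threshold gives Red 2, Blue 8, Green 4, Gold 11, Silver 2, Violet 3 (total 30).

Red 2, Blue 8, Green 4, Gold 11, Silver 2, Violet 3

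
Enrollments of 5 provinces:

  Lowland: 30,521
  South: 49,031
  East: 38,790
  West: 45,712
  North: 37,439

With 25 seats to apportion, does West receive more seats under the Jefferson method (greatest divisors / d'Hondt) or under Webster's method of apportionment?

Jefferson: Lowland 4, South 6, East 5, West 6, North 4.
Webster: Lowland 4, South 6, East 5, West 5, North 5.
West gets 6 under Jefferson and 5 under Webster.

Jefferson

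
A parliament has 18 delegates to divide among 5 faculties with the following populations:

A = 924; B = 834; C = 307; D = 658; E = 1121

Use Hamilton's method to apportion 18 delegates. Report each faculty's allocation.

A 4; B 4; C 2; D 3; E 5

The standard divisor is 3844/18 ≈ 213.556.
Standard quotas: A 4.327, B 3.905, C 1.438, D 3.081, E 5.249.
Lower quotas: A 4, B 3, C 1, D 3, E 5 (sum 16, leaving 2 seats).
Remainders in descending order: B 0.905, C 0.438, A 0.327, E 0.249, D 0.081.
The surplus seats go to B, C.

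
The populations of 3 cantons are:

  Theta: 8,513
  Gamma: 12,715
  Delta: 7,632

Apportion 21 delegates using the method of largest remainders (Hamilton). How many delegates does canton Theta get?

Standard divisor: 28860 ÷ 21 ≈ 1374.286.
Standard quotas: Theta 6.1945, Gamma 9.2521, Delta 5.5534.
Lower quotas: Theta 6, Gamma 9, Delta 5 (sum 20, leaving 1 seat).
Remainders in descending order: Delta 0.5534, Gamma 0.2521, Theta 0.1945.
Largest remainder: Delta receives the extra seat.
Theta receives 6.

6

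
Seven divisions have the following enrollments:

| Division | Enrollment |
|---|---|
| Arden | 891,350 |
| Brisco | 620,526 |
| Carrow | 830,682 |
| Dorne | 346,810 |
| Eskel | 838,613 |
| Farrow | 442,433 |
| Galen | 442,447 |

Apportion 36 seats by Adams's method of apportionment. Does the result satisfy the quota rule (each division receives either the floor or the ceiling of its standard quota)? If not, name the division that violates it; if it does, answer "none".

Standard quotas: Arden 7.272, Brisco 5.062, Carrow 6.777, Dorne 2.829, Eskel 6.841, Farrow 3.609, Galen 3.609.
Adams allocation: Arden 7, Brisco 5, Carrow 6, Dorne 3, Eskel 7, Farrow 4, Galen 4.
Every allocation lies between the lower and upper quota.

none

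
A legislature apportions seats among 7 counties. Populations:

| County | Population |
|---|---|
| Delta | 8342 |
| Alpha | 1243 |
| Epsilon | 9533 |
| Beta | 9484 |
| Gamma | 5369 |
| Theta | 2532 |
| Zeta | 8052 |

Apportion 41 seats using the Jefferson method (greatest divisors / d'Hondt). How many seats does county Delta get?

8

Standard divisor 44555/41 ≈ 1086.707; standard quotas: Delta 7.676, Alpha 1.144, Epsilon 8.772, Beta 8.727, Gamma 4.941, Theta 2.330, Zeta 7.410.
Rounding down gives 7, 1, 8, 8, 4, 2, 7 = 37 seats, so the divisor must be adjusted.
With modified divisor 1020: modified quotas Delta 8.178, Alpha 1.219, Epsilon 9.346, Beta 9.298, Gamma 5.264, Theta 2.482, Zeta 7.894.
Rounding down: Delta 8, Alpha 1, Epsilon 9, Beta 9, Gamma 5, Theta 2, Zeta 7 (total 41).
Delta receives 8.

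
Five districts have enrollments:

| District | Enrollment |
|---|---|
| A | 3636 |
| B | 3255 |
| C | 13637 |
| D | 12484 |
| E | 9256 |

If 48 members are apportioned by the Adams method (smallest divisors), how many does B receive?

4

Standard divisor 42268/48 ≈ 880.583; standard quotas: A 4.129, B 3.696, C 15.486, D 14.177, E 10.511.
Rounding up gives 5, 4, 16, 15, 11 = 51 seats, so the divisor must be adjusted.
With modified divisor 920: modified quotas A 3.952, B 3.538, C 14.823, D 13.570, E 10.061.
Rounding up: A 4, B 4, C 15, D 14, E 11 (total 48).
B receives 4.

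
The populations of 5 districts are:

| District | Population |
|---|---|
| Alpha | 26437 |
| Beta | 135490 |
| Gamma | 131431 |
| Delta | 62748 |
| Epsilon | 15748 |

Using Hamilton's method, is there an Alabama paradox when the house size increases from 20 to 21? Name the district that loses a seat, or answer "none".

Alpha

At 20 seats: Alpha 2, Beta 7, Gamma 7, Delta 3, Epsilon 1.
At 21 seats: Alpha 1, Beta 8, Gamma 7, Delta 4, Epsilon 1.
Alpha drops from 2 to 1.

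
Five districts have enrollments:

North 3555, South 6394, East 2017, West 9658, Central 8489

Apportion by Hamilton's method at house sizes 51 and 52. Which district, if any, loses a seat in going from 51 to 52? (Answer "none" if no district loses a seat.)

At 51 seats: North 6, South 11, East 4, West 16, Central 14.
At 52 seats: North 6, South 11, East 3, West 17, Central 15.
East drops from 4 to 3.

East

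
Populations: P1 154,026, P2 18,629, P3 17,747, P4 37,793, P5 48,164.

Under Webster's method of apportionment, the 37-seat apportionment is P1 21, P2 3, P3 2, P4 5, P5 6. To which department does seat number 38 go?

P5

Priority for the next seat is population ÷ (current seats + 0.5).
Priorities: P1 7164.000, P2 5322.571, P3 7098.800, P4 6871.455, P5 7409.846.
Highest priority: P5.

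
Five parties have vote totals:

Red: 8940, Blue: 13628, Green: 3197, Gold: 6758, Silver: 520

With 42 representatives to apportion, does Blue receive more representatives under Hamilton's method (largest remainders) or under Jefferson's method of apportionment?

Hamilton: Red 11, Blue 17, Green 4, Gold 9, Silver 1.
Jefferson: Red 11, Blue 18, Green 4, Gold 9, Silver 0.
Blue gets 17 under Hamilton and 18 under Jefferson.

Jefferson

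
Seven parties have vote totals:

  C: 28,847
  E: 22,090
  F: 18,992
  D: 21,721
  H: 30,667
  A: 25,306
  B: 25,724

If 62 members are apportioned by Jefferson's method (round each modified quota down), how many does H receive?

11

Standard divisor 173347/62 ≈ 2795.919; standard quotas: C 10.318, E 7.901, F 6.793, D 7.769, H 10.968, A 9.051, B 9.201.
Rounding down gives 10, 7, 6, 7, 10, 9, 9 = 58 seats, so the divisor must be adjusted.
With modified divisor 2700: modified quotas C 10.684, E 8.181, F 7.034, D 8.045, H 11.358, A 9.373, B 9.527.
Rounding down: C 10, E 8, F 7, D 8, H 11, A 9, B 9 (total 62).
H receives 11.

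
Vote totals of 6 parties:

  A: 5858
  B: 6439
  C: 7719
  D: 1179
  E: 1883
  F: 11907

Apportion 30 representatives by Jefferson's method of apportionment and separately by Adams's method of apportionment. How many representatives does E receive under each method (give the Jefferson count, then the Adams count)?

1 and 2

Jefferson: A 5, B 5, C 7, D 1, E 1, F 11.
Adams: A 5, B 6, C 6, D 1, E 2, F 10.
E gets 1 under Jefferson and 2 under Adams.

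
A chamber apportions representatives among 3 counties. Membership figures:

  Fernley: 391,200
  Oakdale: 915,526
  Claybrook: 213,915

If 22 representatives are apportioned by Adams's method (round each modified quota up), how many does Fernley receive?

Standard divisor 1520641/22 ≈ 69120.045; standard quotas: Fernley 5.660, Oakdale 13.245, Claybrook 3.095.
Rounding up gives 6, 14, 4 = 24 seats, so the divisor must be adjusted.
With modified divisor 73800: modified quotas Fernley 5.301, Oakdale 12.406, Claybrook 2.899.
Rounding up: Fernley 6, Oakdale 13, Claybrook 3 (total 22).
Fernley receives 6.

6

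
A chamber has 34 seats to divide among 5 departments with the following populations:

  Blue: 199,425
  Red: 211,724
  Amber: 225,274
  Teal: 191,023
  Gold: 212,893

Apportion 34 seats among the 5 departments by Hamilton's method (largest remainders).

Blue=7; Red=7; Amber=7; Teal=6; Gold=7

The standard divisor is 1040339/34 ≈ 30598.206.
Standard quotas: Blue 6.5175, Red 6.9195, Amber 7.3623, Teal 6.2429, Gold 6.9577.
Lower quotas: Blue 6, Red 6, Amber 7, Teal 6, Gold 6 (sum 31, leaving 3 seats).
Remainders in descending order: Gold 0.9577, Red 0.9195, Blue 0.5175, Amber 0.3623, Teal 0.2429.
The surplus seats go to Gold, Red, Blue.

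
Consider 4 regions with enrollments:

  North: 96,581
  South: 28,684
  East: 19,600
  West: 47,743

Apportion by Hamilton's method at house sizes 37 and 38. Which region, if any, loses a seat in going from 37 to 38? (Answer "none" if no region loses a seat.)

At 37 seats: North 19, South 5, East 4, West 9.
At 38 seats: North 19, South 6, East 4, West 9.
No region's allocation decreased.

none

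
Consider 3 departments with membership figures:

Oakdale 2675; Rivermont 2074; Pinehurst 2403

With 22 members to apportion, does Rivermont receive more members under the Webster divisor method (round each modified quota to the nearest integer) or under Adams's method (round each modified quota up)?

Webster: Oakdale 8, Rivermont 6, Pinehurst 8.
Adams: Oakdale 8, Rivermont 7, Pinehurst 7.
Rivermont gets 6 under Webster and 7 under Adams.

Adams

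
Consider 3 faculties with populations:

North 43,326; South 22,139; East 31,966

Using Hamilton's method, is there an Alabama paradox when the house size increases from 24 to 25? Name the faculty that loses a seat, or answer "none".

At 24 seats: North 11, South 5, East 8.
At 25 seats: North 11, South 6, East 8.
No faculty's allocation decreased.

none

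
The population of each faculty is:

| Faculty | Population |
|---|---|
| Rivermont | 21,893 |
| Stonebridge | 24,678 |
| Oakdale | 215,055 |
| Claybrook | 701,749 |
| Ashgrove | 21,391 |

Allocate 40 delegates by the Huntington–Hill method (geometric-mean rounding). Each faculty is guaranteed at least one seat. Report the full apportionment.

With divisor 24986: modified quotas Rivermont 0.876, Stonebridge 0.988, Oakdale 8.607, Claybrook 28.086, Ashgrove 0.856.
Geometric-mean thresholds: Rivermont (min 1), Stonebridge (min 1), Oakdale √(8·9)=8.485, Claybrook √(28·29)=28.496, Ashgrove (min 1).
Each quota rounded against its threshold gives Rivermont 1, Stonebridge 1, Oakdale 9, Claybrook 28, Ashgrove 1 (total 40).

Rivermont 1, Stonebridge 1, Oakdale 9, Claybrook 28, Ashgrove 1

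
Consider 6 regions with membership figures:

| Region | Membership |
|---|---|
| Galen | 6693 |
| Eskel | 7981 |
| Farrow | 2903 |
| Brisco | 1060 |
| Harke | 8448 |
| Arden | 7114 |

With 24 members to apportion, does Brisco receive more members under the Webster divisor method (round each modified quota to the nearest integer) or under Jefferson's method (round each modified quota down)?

Webster: Galen 5, Eskel 5, Farrow 2, Brisco 1, Harke 6, Arden 5.
Jefferson: Galen 5, Eskel 6, Farrow 2, Brisco 0, Harke 6, Arden 5.
Brisco gets 1 under Webster and 0 under Jefferson.

Webster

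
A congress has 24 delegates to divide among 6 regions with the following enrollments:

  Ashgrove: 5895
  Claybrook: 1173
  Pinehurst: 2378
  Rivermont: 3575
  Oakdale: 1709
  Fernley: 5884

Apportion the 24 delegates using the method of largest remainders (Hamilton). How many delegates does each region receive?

The standard divisor is 20614/24 ≈ 858.917.
Standard quotas: Ashgrove 6.8633, Claybrook 1.3657, Pinehurst 2.7686, Rivermont 4.1622, Oakdale 1.9897, Fernley 6.8505.
Lower quotas: Ashgrove 6, Claybrook 1, Pinehurst 2, Rivermont 4, Oakdale 1, Fernley 6 (sum 20, leaving 4 seats).
Remainders in descending order: Oakdale 0.9897, Ashgrove 0.8633, Fernley 0.8505, Pinehurst 0.7686, Claybrook 0.3657, Rivermont 0.1622.
Largest remainders: Oakdale, Ashgrove, Fernley, Pinehurst receive the extra seats.

Ashgrove: 7, Claybrook: 1, Pinehurst: 3, Rivermont: 4, Oakdale: 2, Fernley: 7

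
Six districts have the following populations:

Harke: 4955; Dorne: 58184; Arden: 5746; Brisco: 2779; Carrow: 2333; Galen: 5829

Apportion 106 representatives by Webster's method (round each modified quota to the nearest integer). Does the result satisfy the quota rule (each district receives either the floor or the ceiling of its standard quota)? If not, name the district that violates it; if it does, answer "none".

Standard quotas: Harke 6.580, Dorne 77.262, Arden 7.630, Brisco 3.690, Carrow 3.098, Galen 7.740.
Webster allocation: Harke 7, Dorne 76, Arden 8, Brisco 4, Carrow 3, Galen 8.
Dorne has quota 77.262 (lower 77, upper 78) but receives 76 — outside the quota interval.

Dorne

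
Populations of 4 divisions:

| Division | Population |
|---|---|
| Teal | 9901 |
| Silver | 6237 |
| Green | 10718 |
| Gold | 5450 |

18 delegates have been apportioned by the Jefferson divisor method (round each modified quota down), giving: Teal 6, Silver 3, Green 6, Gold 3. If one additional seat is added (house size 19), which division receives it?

Silver

Priority for the next seat is population ÷ (current seats + 1).
Priorities: Teal 1414.429, Silver 1559.250, Green 1531.143, Gold 1362.500.
Highest priority: Silver.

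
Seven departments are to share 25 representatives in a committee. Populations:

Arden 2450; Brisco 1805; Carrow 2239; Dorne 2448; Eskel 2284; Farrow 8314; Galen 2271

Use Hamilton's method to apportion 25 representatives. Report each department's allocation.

Standard divisor: 21811 ÷ 25 ≈ 872.44.
Standard quotas: Arden 2.8082, Brisco 2.0689, Carrow 2.5664, Dorne 2.8059, Eskel 2.6179, Farrow 9.5296, Galen 2.6030.
Lower quotas: Arden 2, Brisco 2, Carrow 2, Dorne 2, Eskel 2, Farrow 9, Galen 2 (sum 21, leaving 4 seats).
Remainders in descending order: Arden 0.8082, Dorne 0.8059, Eskel 0.6179, Galen 0.6030, Carrow 0.5664, Farrow 0.5296, Brisco 0.0689.
The surplus seats go to Arden, Dorne, Eskel, Galen.

Arden 3; Brisco 2; Carrow 2; Dorne 3; Eskel 3; Farrow 9; Galen 3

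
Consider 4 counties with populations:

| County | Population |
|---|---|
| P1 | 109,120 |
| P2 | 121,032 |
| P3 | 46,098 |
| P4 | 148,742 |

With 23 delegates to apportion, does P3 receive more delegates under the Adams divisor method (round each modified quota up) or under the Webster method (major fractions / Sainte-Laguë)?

Adams

Adams: P1 6, P2 6, P3 3, P4 8.
Webster: P1 6, P2 7, P3 2, P4 8.
P3 gets 3 under Adams and 2 under Webster.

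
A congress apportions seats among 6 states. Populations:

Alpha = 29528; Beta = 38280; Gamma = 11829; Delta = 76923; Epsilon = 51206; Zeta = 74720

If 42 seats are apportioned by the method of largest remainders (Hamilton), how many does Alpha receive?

The standard divisor is 282486/42 ≈ 6725.857.
Standard quotas: Alpha 4.3902, Beta 5.6915, Gamma 1.7587, Delta 11.4369, Epsilon 7.6133, Zeta 11.1094.
Lower quotas: Alpha 4, Beta 5, Gamma 1, Delta 11, Epsilon 7, Zeta 11 (sum 39, leaving 3 seats).
Remainders in descending order: Gamma 0.7587, Beta 0.6915, Epsilon 0.6133, Delta 0.4369, Alpha 0.3902, Zeta 0.1094.
The surplus seats go to Gamma, Beta, Epsilon.
Alpha receives 4.

4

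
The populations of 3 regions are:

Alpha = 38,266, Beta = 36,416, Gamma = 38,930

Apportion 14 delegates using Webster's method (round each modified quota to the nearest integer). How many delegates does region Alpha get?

Standard divisor 113612/14 ≈ 8115.143; standard quotas: Alpha 4.715, Beta 4.487, Gamma 4.797.
Rounding to the nearest integer gives Alpha 5, Beta 4, Gamma 5 — total 14, matching the house size, so no adjustment is needed.
Alpha receives 5.

5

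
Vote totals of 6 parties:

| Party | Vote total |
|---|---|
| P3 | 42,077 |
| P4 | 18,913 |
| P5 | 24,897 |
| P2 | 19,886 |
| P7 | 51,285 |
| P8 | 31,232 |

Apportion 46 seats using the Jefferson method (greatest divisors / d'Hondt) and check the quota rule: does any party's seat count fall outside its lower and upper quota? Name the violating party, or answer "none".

Standard quotas: P3 10.280, P4 4.621, P5 6.082, P2 4.858, P7 12.529, P8 7.630.
Jefferson allocation: P3 10, P4 4, P5 6, P2 5, P7 13, P8 8.
Every allocation lies between the lower and upper quota.

none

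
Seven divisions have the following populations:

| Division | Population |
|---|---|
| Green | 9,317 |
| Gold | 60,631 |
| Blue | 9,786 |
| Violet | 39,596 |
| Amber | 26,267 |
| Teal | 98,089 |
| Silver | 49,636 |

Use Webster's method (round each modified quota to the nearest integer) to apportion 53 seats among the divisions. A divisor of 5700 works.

Green 2; Gold 11; Blue 2; Violet 7; Amber 5; Teal 17; Silver 9

With modified divisor 5700: modified quotas Green 1.635, Gold 10.637, Blue 1.717, Violet 6.947, Amber 4.608, Teal 17.209, Silver 8.708.
Rounding to the nearest integer: Green 2, Gold 11, Blue 2, Violet 7, Amber 5, Teal 17, Silver 9 (total 53).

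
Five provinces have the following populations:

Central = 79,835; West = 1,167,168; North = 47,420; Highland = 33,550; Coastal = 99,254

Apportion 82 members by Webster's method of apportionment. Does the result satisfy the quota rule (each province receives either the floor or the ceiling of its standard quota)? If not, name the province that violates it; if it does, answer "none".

West

Standard quotas: Central 4.587, West 67.059, North 2.724, Highland 1.928, Coastal 5.703.
Webster allocation: Central 5, West 66, North 3, Highland 2, Coastal 6.
West has quota 67.059 (lower 67, upper 68) but receives 66 — outside the quota interval.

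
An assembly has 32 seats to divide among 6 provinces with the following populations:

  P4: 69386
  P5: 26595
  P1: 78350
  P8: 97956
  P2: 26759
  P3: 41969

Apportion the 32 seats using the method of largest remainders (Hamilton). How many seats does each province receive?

P4 7, P5 2, P1 7, P8 9, P2 3, P3 4

Standard divisor: 341015 ÷ 32 ≈ 10656.719.
Standard quotas: P4 6.5110, P5 2.4956, P1 7.3522, P8 9.1919, P2 2.5110, P3 3.9383.
Lower quotas: P4 6, P5 2, P1 7, P8 9, P2 2, P3 3 (sum 29, leaving 3 seats).
Remainders in descending order: P3 0.9383, P4 0.5110, P2 0.5110, P5 0.4956, P1 0.3522, P8 0.1919.
Largest remainders: P3, P4, P2 receive the extra seats.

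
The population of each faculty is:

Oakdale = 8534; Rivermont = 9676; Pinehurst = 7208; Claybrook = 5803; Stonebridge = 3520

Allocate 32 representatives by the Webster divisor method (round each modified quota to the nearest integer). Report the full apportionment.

Oakdale=8; Rivermont=9; Pinehurst=7; Claybrook=5; Stonebridge=3

Standard divisor 34741/32 ≈ 1085.656; standard quotas: Oakdale 7.861, Rivermont 8.913, Pinehurst 6.639, Claybrook 5.345, Stonebridge 3.242.
Rounding to the nearest integer gives Oakdale 8, Rivermont 9, Pinehurst 7, Claybrook 5, Stonebridge 3 — total 32, matching the house size, so no adjustment is needed.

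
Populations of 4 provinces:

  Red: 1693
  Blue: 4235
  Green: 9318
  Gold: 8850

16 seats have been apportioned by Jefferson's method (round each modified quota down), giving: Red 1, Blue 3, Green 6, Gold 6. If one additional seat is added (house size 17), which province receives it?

Priority for the next seat is population ÷ (current seats + 1).
Priorities: Red 846.500, Blue 1058.750, Green 1331.143, Gold 1264.286.
Highest priority: Green.

Green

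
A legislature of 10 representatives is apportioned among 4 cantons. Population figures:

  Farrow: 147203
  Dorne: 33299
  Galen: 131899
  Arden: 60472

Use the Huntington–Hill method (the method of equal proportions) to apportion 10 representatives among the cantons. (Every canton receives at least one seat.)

Farrow 4, Dorne 1, Galen 3, Arden 2

With divisor 40285: modified quotas Farrow 3.654, Dorne 0.827, Galen 3.274, Arden 1.501.
Geometric-mean thresholds: Farrow √(3·4)=3.464, Dorne (min 1), Galen √(3·4)=3.464, Arden √(1·2)=1.414.
Each quota rounded against its threshold gives Farrow 4, Dorne 1, Galen 3, Arden 2 (total 10).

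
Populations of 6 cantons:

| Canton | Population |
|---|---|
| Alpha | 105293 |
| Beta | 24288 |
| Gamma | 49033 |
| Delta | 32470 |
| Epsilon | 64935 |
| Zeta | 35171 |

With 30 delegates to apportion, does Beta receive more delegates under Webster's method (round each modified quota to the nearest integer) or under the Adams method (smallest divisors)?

Webster: Alpha 10, Beta 2, Gamma 5, Delta 3, Epsilon 6, Zeta 4.
Adams: Alpha 9, Beta 3, Gamma 5, Delta 3, Epsilon 6, Zeta 4.
Beta gets 2 under Webster and 3 under Adams.

Adams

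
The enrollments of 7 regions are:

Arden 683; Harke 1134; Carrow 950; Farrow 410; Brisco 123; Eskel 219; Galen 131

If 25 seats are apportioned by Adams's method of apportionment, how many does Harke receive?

7

Standard divisor 3650/25 ≈ 146; standard quotas: Arden 4.678, Harke 7.767, Carrow 6.507, Farrow 2.808, Brisco 0.842, Eskel 1.500, Galen 0.897.
Rounding up gives 5, 8, 7, 3, 1, 2, 1 = 27 seats, so the divisor must be adjusted.
With modified divisor 166: modified quotas Arden 4.114, Harke 6.831, Carrow 5.723, Farrow 2.470, Brisco 0.741, Eskel 1.319, Galen 0.789.
Rounding up: Arden 5, Harke 7, Carrow 6, Farrow 3, Brisco 1, Eskel 2, Galen 1 (total 25).
Harke receives 7.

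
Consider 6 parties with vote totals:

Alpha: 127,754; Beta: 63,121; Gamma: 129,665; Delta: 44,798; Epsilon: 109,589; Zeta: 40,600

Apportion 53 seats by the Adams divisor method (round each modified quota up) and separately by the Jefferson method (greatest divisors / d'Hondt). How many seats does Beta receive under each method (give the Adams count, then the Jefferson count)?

7 and 6

Adams: Alpha 13, Beta 7, Gamma 13, Delta 5, Epsilon 11, Zeta 4.
Jefferson: Alpha 13, Beta 6, Gamma 14, Delta 4, Epsilon 12, Zeta 4.
Beta gets 7 under Adams and 6 under Jefferson.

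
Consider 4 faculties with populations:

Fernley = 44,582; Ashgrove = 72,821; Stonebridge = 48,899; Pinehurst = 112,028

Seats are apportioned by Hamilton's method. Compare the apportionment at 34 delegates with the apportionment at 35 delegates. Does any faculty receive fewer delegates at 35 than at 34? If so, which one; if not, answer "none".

none

At 34 seats: Fernley 5, Ashgrove 9, Stonebridge 6, Pinehurst 14.
At 35 seats: Fernley 6, Ashgrove 9, Stonebridge 6, Pinehurst 14.
No faculty's allocation decreased.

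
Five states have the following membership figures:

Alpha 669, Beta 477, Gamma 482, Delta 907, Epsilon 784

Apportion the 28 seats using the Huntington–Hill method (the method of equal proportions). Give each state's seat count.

Alpha=6, Beta=4, Gamma=4, Delta=8, Epsilon=6

With divisor 121: modified quotas Alpha 5.529, Beta 3.942, Gamma 3.983, Delta 7.496, Epsilon 6.479.
Geometric-mean thresholds: Alpha √(5·6)=5.477, Beta √(3·4)=3.464, Gamma √(3·4)=3.464, Delta √(7·8)=7.483, Epsilon √(6·7)=6.481.
Each quota rounded against its threshold gives Alpha 6, Beta 4, Gamma 4, Delta 8, Epsilon 6 (total 28).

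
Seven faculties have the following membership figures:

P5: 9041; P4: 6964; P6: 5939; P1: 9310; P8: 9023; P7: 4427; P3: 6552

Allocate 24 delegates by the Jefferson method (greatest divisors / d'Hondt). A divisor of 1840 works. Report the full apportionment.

P5: 4, P4: 3, P6: 3, P1: 5, P8: 4, P7: 2, P3: 3

With modified divisor 1840: modified quotas P5 4.914, P4 3.785, P6 3.228, P1 5.060, P8 4.904, P7 2.406, P3 3.561.
Rounding down: P5 4, P4 3, P6 3, P1 5, P8 4, P7 2, P3 3 (total 24).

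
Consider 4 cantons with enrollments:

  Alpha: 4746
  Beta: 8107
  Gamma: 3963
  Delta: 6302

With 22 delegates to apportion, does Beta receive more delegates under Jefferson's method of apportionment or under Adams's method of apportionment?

Jefferson: Alpha 4, Beta 8, Gamma 4, Delta 6.
Adams: Alpha 5, Beta 7, Gamma 4, Delta 6.
Beta gets 8 under Jefferson and 7 under Adams.

Jefferson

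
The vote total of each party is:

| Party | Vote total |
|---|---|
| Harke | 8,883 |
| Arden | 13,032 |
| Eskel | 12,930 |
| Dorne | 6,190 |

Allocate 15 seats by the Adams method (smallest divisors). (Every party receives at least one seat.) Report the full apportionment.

Standard divisor 41035/15 ≈ 2735.667; standard quotas: Harke 3.247, Arden 4.764, Eskel 4.726, Dorne 2.263.
Rounding up gives 4, 5, 5, 3 = 17 seats, so the divisor must be adjusted.
With modified divisor 3200: modified quotas Harke 2.776, Arden 4.072, Eskel 4.041, Dorne 1.934.
Rounding up: Harke 3, Arden 5, Eskel 5, Dorne 2 (total 15).

Harke=3, Arden=5, Eskel=5, Dorne=2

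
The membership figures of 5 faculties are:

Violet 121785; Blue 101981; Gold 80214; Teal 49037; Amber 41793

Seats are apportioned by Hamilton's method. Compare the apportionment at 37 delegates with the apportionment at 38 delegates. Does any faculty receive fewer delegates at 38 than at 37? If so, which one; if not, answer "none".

At 37 seats: Violet 11, Blue 10, Gold 7, Teal 5, Amber 4.
At 38 seats: Violet 12, Blue 10, Gold 8, Teal 4, Amber 4.
Teal drops from 5 to 4.

Teal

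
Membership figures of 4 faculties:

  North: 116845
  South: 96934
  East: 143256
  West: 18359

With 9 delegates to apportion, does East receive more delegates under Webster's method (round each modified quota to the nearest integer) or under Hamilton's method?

Webster

Webster: North 3, South 2, East 4, West 0.
Hamilton: North 3, South 2, East 3, West 1.
East gets 4 under Webster and 3 under Hamilton.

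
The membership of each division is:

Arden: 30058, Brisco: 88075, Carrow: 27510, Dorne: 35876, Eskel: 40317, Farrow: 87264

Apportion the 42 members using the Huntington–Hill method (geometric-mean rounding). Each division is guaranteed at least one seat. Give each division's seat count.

Arden 4; Brisco 12; Carrow 4; Dorne 5; Eskel 5; Farrow 12

With divisor 7478: modified quotas Arden 4.020, Brisco 11.778, Carrow 3.679, Dorne 4.798, Eskel 5.391, Farrow 11.669.
Geometric-mean thresholds: Arden √(4·5)=4.472, Brisco √(11·12)=11.489, Carrow √(3·4)=3.464, Dorne √(4·5)=4.472, Eskel √(5·6)=5.477, Farrow √(11·12)=11.489.
Each quota rounded against its threshold gives Arden 4, Brisco 12, Carrow 4, Dorne 5, Eskel 5, Farrow 12 (total 42).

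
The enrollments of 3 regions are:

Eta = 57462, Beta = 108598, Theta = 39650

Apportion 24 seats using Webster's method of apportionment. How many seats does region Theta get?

Standard divisor 205710/24 ≈ 8571.25; standard quotas: Eta 6.704, Beta 12.670, Theta 4.626.
Rounding to the nearest integer gives 7, 13, 5 = 25 seats, so the divisor must be adjusted.
With modified divisor 8750: modified quotas Eta 6.567, Beta 12.411, Theta 4.531.
Rounding to the nearest integer: Eta 7, Beta 12, Theta 5 (total 24).
Theta receives 5.

5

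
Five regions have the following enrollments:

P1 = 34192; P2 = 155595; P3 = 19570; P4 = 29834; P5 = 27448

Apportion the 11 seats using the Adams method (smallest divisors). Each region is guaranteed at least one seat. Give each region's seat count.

Standard divisor 266639/11 ≈ 24239.909; standard quotas: P1 1.411, P2 6.419, P3 0.807, P4 1.231, P5 1.132.
Rounding up gives 2, 7, 1, 2, 2 = 14 seats, so the divisor must be adjusted.
With modified divisor 30500: modified quotas P1 1.121, P2 5.101, P3 0.642, P4 0.978, P5 0.900.
Rounding up: P1 2, P2 6, P3 1, P4 1, P5 1 (total 11).

P1=2, P2=6, P3=1, P4=1, P5=1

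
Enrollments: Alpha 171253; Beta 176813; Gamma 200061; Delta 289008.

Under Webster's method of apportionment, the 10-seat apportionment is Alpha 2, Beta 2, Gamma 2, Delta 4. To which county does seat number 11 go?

Priority for the next seat is population ÷ (current seats + 0.5).
Priorities: Alpha 68501.200, Beta 70725.200, Gamma 80024.400, Delta 64224.000.
Highest priority: Gamma.

Gamma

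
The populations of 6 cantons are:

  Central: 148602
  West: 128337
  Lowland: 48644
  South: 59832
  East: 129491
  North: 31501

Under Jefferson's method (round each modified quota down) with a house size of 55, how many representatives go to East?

Standard divisor 546407/55 ≈ 9934.673; standard quotas: Central 14.958, West 12.918, Lowland 4.896, South 6.023, East 13.034, North 3.171.
Rounding down gives 14, 12, 4, 6, 13, 3 = 52 seats, so the divisor must be adjusted.
With modified divisor 9500: modified quotas Central 15.642, West 13.509, Lowland 5.120, South 6.298, East 13.631, North 3.316.
Rounding down: Central 15, West 13, Lowland 5, South 6, East 13, North 3 (total 55).
East receives 13.

13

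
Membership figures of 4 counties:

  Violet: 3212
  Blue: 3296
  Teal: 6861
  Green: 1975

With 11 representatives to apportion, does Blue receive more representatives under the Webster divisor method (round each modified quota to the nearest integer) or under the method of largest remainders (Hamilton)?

Webster

Webster: Violet 2, Blue 3, Teal 5, Green 1.
Hamilton: Violet 2, Blue 2, Teal 5, Green 2.
Blue gets 3 under Webster and 2 under Hamilton.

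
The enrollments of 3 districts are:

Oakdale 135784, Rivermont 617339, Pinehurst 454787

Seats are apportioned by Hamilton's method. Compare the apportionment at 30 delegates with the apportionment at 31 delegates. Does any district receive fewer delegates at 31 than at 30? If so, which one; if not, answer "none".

At 30 seats: Oakdale 4, Rivermont 15, Pinehurst 11.
At 31 seats: Oakdale 3, Rivermont 16, Pinehurst 12.
Oakdale drops from 4 to 3.

Oakdale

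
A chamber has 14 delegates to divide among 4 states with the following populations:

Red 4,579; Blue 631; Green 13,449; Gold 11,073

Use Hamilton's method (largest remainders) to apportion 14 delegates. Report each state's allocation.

Red 2, Blue 0, Green 7, Gold 5

The standard divisor is 29732/14 ≈ 2123.714.
Standard quotas: Red 2.1561, Blue 0.2971, Green 6.3328, Gold 5.2140.
Lower quotas: Red 2, Blue 0, Green 6, Gold 5 (sum 13, leaving 1 seat).
Remainders in descending order: Green 0.3328, Blue 0.2971, Gold 0.2140, Red 0.1561.
The surplus seat goes to Green.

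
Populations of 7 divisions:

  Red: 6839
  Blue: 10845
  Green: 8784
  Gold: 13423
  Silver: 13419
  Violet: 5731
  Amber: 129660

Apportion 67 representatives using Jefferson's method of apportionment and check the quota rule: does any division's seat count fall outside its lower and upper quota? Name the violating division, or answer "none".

Amber

Standard quotas: Red 2.428, Blue 3.851, Green 3.119, Gold 4.766, Silver 4.765, Violet 2.035, Amber 46.037.
Jefferson allocation: Red 2, Blue 4, Green 3, Gold 4, Silver 4, Violet 2, Amber 48.
Amber has quota 46.037 (lower 46, upper 47) but receives 48 — outside the quota interval.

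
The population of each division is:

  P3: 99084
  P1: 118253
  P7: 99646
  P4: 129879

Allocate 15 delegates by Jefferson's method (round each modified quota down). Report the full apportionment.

Standard divisor 446862/15 ≈ 29790.8; standard quotas: P3 3.326, P1 3.969, P7 3.345, P4 4.360.
Rounding down gives 3, 3, 3, 4 = 13 seats, so the divisor must be adjusted.
With modified divisor 25400: modified quotas P3 3.901, P1 4.656, P7 3.923, P4 5.113.
Rounding down: P3 3, P1 4, P7 3, P4 5 (total 15).

P3: 3; P1: 4; P7: 3; P4: 5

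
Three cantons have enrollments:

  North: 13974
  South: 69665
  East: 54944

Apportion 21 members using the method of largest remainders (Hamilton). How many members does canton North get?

Total 138583; standard divisor 138583/21 ≈ 6599.19.
Standard quotas: North 2.1175, South 10.5566, East 8.3259.
Lower quotas: North 2, South 10, East 8 (sum 20, leaving 1 seat).
Remainders in descending order: South 0.5566, East 0.3259, North 0.1175.
Largest remainder: South receives the extra seat.
North receives 2.

2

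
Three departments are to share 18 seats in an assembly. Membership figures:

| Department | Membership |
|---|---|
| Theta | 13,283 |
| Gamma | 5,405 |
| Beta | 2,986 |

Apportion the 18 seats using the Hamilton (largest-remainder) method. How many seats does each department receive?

The standard divisor is 21674/18 ≈ 1204.111.
Standard quotas: Theta 11.0314, Gamma 4.4888, Beta 2.4798.
Lower quotas: Theta 11, Gamma 4, Beta 2 (sum 17, leaving 1 seat).
Remainders in descending order: Gamma 0.4888, Beta 0.4798, Theta 0.0314.
Largest remainder: Gamma receives the extra seat.

Theta: 11; Gamma: 5; Beta: 2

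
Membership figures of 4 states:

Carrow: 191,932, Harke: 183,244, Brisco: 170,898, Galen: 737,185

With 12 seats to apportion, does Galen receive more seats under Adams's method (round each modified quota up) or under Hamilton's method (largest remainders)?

Hamilton

Adams: Carrow 2, Harke 2, Brisco 2, Galen 6.
Hamilton: Carrow 2, Harke 2, Brisco 1, Galen 7.
Galen gets 6 under Adams and 7 under Hamilton.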